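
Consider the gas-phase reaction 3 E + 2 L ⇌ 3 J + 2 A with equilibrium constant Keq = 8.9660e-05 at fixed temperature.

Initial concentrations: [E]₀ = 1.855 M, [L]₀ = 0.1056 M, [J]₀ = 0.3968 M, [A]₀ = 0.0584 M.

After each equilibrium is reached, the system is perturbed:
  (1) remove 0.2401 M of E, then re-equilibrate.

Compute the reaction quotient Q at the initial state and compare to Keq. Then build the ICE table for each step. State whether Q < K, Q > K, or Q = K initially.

Q₀ = 0.002994; Q > K (proceeds reverse)

Q₀ = 0.002994 vs Keq = 8.9660e-05 ⇒ Q>K, reverse
Step 1:
                   E          L          J          A
  Initial      1.855     0.1056     0.3968     0.0584
  Change     0.05966    0.03977   -0.05966   -0.03977
  Equil        1.915     0.1454     0.3371    0.01863
  solve Keq expr → x = -0.01989; check Q = 8.9660e-05
Then remove 0.2401 M of E.
Step 2:
                   E          L          J          A
  Initial      1.675     0.1454     0.3371    0.01863
  Change    0.004132   0.002755  -0.004132  -0.002755
  Equil        1.679     0.1481      0.333    0.01587
  solve Keq expr → x = -0.001377; check Q = 8.9660e-05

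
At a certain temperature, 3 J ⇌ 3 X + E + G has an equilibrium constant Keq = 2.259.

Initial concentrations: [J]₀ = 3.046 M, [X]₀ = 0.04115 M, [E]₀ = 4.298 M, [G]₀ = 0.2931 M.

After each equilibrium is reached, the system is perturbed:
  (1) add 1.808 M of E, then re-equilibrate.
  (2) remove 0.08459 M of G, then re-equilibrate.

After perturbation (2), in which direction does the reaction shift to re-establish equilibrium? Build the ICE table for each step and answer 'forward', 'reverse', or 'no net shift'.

Direction: forward

Q₀ = 3.1060e-06 vs Keq = 2.259 ⇒ Q<K, forward
Step 1:
                  J         X         E         G
  init        3.046   0.04115     4.298    0.2931
  Δ          -1.384     1.384    0.4612    0.4612
  eq          1.662     1.425     4.759    0.7543
  solve Keq expr → x = 0.4612; check Q = 2.259
Then add 1.808 M of E.
Step 2:
                  J         X         E         G
  init        1.662     1.425     6.567    0.7543
  Δ         0.07273  -0.07273  -0.02424  -0.02424
  eq          1.735     1.352     6.543      0.73
  solve Keq expr → x = -0.02424; check Q = 2.259
Then remove 0.08459 M of G.
Step 3:
                  J         X         E         G
  init        1.735     1.352     6.543    0.6454
  Δ        -0.02735   0.02735  0.009116  0.009116
  eq          1.708     1.379     6.552    0.6546
  solve Keq expr → x = 0.009116; check Q = 2.259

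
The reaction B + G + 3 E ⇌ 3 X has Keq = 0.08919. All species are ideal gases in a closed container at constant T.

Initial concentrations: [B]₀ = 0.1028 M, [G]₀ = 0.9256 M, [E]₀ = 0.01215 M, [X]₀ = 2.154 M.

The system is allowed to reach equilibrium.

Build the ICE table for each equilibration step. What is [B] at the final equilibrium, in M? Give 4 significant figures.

Q₀ = 5.8559e+07 vs Keq = 0.08919 ⇒ Q>K, reverse
Step 1:
                   B          G          E          X
  I           0.1028     0.9256    0.01215      2.154
  C           0.5024     0.5024      1.507     -1.507
  E           0.6052      1.428      1.519     0.6467
  solve Keq expr → x = -0.5024; check Q = 0.08919

[B]_eq = 0.6052 M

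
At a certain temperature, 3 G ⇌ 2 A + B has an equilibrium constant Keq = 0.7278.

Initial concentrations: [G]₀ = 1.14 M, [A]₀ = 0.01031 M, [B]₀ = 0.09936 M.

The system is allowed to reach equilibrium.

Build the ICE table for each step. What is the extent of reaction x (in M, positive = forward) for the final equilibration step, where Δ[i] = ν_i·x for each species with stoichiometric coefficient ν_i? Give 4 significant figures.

x = 0.227 M

Q₀ = 7.1288e-06 vs Keq = 0.7278 ⇒ Q<K, forward
Step 1:
                    G           A           B
  I              1.14     0.01031     0.09936
  C            -0.681       0.454       0.227
  E             0.459      0.4643      0.3264
  solve Keq expr → x = 0.227; check Q = 0.7278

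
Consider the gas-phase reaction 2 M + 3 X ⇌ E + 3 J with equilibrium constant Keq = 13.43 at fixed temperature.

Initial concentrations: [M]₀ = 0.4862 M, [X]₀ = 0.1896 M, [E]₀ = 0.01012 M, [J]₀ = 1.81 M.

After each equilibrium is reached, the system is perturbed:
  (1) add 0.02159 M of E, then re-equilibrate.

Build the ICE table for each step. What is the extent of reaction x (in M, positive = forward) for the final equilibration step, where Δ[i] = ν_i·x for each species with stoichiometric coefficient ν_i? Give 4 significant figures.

x = -0.01543 M

Q₀ = 37.25 vs Keq = 13.43 ⇒ Q>K, reverse
Step 1:
                  M         X         E         J
  I          0.4862    0.1896   0.01012      1.81
  C         0.01035   0.01552 -0.005174  -0.01552
  E          0.4965    0.2051  0.004946     1.794
  solve Keq expr → x = -0.005174; check Q = 13.43
Then add 0.02159 M of E.
Step 2:
                  M         X         E         J
  I          0.4965    0.2051   0.02654     1.794
  C         0.03085   0.04628  -0.01543  -0.04628
  E          0.5274    0.2514   0.01111     1.748
  solve Keq expr → x = -0.01543; check Q = 13.43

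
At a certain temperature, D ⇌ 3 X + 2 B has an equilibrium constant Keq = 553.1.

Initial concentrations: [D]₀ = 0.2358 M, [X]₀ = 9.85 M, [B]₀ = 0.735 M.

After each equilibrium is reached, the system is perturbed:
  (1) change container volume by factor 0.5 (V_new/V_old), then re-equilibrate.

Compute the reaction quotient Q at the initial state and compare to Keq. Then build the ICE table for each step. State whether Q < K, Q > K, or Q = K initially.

Q₀ = 2189 vs Keq = 553.1 ⇒ Q>K, reverse
Step 1:
                  D         X         B
  init       0.2358      9.85     0.735
  Δ          0.1252   -0.3757   -0.2504
  eq          0.361     9.474    0.4846
  solve Keq expr → x = -0.1252; check Q = 553.1
Then change container volume by factor 0.5 (V_new/V_old).
Step 2:
                  D         X         B
  init        0.722     18.95    0.9691
  Δ          0.3265   -0.9794    -0.653
  eq          1.049     17.97    0.3162
  solve Keq expr → x = -0.3265; check Q = 553.1

Q₀ = 2189; Q > K (proceeds reverse)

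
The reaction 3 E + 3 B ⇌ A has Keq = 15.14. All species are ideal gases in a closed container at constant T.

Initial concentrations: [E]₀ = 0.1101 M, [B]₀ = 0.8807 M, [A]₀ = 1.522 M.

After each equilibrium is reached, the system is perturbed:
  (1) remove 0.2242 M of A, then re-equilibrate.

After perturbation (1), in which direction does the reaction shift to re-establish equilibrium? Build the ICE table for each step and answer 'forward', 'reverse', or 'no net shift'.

Direction: forward

Q₀ = 1669 vs Keq = 15.14 ⇒ Q>K, reverse
Step 1:
                    E           B           A
  Initial      0.1101      0.8807       1.522
  Change       0.2816      0.2816    -0.09385
  Equil        0.3917       1.162       1.428
  solve Keq expr → x = -0.09385; check Q = 15.14
Then remove 0.2242 M of A.
Step 2:
                    E           B           A
  Initial      0.3917       1.162       1.204
  Change     -0.01597    -0.01597    0.005322
  Equil        0.3757       1.146       1.209
  solve Keq expr → x = 0.005322; check Q = 15.14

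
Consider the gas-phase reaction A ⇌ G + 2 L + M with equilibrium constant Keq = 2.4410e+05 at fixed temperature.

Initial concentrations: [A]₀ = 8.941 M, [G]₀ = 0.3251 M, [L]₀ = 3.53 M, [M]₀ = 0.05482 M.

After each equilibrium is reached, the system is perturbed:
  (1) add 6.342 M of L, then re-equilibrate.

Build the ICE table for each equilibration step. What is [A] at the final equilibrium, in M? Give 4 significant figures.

Q₀ = 0.02484 vs Keq = 2.4410e+05 ⇒ Q<K, forward
Step 1:
                  A         G         L         M
  Initial     8.941    0.3251      3.53   0.05482
  Change     -8.794     8.794     17.59     8.794
  Equil      0.1474     9.119     21.12     8.848
  solve Keq expr → x = 8.794; check Q = 2.4410e+05
Then add 6.342 M of L.
Step 2:
                  A         G         L         M
  Initial    0.1474     9.119     27.46     8.848
  Change    0.09337  -0.09337   -0.1867  -0.09337
  Equil      0.2408     9.025     27.27     8.755
  solve Keq expr → x = -0.09337; check Q = 2.4410e+05

[A]_eq = 0.2408 M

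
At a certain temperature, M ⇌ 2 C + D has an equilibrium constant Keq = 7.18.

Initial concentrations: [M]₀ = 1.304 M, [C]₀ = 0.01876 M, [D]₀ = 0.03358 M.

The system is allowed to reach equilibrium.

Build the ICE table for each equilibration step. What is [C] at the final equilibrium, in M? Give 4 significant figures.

[C]_eq = 1.797 M

Q₀ = 9.0629e-06 vs Keq = 7.18 ⇒ Q<K, forward
Step 1:
                    M           C           D
  init          1.304     0.01876     0.03358
  Δ           -0.8891       1.778      0.8891
  eq           0.4149       1.797      0.9227
  solve Keq expr → x = 0.8891; check Q = 7.18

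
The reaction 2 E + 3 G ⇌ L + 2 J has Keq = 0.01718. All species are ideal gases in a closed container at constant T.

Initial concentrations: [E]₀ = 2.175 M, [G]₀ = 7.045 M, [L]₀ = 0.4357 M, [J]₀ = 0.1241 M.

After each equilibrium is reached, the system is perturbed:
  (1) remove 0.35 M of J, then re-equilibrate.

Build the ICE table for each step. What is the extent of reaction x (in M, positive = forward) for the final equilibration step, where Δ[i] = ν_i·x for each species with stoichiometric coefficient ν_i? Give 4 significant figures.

Q₀ = 4.0567e-06 vs Keq = 0.01718 ⇒ Q<K, forward
Step 1:
                  E         G         L         J
  I           2.175     7.045    0.4357    0.1241
  C          -1.253    -1.879    0.6264     1.253
  E          0.9221     5.166     1.062     1.377
  solve Keq expr → x = 0.6264; check Q = 0.01718
Then remove 0.35 M of J.
Step 2:
                  E         G         L         J
  I          0.9221     5.166     1.062     1.027
  C         -0.1066   -0.1599    0.0533    0.1066
  E          0.8155     5.006     1.115     1.134
  solve Keq expr → x = 0.0533; check Q = 0.01718

x = 0.0533 M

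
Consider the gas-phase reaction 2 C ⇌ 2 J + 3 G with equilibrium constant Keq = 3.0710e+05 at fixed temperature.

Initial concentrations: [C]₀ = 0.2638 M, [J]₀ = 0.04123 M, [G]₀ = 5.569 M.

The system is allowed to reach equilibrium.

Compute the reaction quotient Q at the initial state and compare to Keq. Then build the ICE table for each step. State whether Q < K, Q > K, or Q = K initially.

Q₀ = 4.219 vs Keq = 3.0710e+05 ⇒ Q<K, forward
Step 1:
                  C         J         G
  init       0.2638   0.04123     5.569
  Δ          -0.256     0.256     0.384
  eq       0.007791    0.2972     5.953
  solve Keq expr → x = 0.128; check Q = 3.0710e+05

Q₀ = 4.219; Q < K (proceeds forward)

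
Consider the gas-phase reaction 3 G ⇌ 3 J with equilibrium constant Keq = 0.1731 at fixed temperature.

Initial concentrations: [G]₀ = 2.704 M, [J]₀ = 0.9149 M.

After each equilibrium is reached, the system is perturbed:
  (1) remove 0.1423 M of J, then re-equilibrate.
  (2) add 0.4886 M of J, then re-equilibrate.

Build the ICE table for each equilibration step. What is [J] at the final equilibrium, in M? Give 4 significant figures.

Q₀ = 0.03873 vs Keq = 0.1731 ⇒ Q<K, forward
Step 1:
                   G          J
  I            2.704     0.9149
  C          -0.3802     0.3802
  E            2.324      1.295
  solve Keq expr → x = 0.1267; check Q = 0.1731
Then remove 0.1423 M of J.
Step 2:
                   G          J
  I            2.324      1.153
  C         -0.09138    0.09138
  E            2.232      1.244
  solve Keq expr → x = 0.03046; check Q = 0.1731
Then add 0.4886 M of J.
Step 3:
                   G          J
  I            2.232      1.733
  C           0.3137    -0.3137
  E            2.546      1.419
  solve Keq expr → x = -0.1046; check Q = 0.1731

[J]_eq = 1.419 M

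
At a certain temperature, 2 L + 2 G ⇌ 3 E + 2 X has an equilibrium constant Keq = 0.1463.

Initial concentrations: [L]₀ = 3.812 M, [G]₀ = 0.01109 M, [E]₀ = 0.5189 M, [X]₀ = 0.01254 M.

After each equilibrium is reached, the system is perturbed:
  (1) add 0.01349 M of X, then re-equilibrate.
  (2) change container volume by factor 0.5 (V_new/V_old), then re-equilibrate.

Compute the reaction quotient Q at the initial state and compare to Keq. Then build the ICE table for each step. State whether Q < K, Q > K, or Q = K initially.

Q₀ = 0.01229 vs Keq = 0.1463 ⇒ Q<K, forward
Step 1:
                  L         G         E         X
  Initial     3.812   0.01109    0.5189   0.01254
  Change   -0.00616  -0.00616  0.009239   0.00616
  Equil       3.806   0.00493    0.5281    0.0187
  solve Keq expr → x = 0.00308; check Q = 0.1463
Then add 0.01349 M of X.
Step 2:
                  L         G         E         X
  Initial     3.806   0.00493    0.5281   0.03219
  Change   0.002739  0.002739 -0.004108 -0.002739
  Equil       3.809  0.007669     0.524   0.02945
  solve Keq expr → x = -0.001369; check Q = 0.1463
Then change container volume by factor 0.5 (V_new/V_old).
Step 3:
                  L         G         E         X
  Initial     7.617   0.01534     1.048    0.0589
  Change   0.004494  0.004494 -0.006741 -0.004494
  Equil       7.622   0.01983     1.041   0.05441
  solve Keq expr → x = -0.002247; check Q = 0.1463

Q₀ = 0.01229; Q < K (proceeds forward)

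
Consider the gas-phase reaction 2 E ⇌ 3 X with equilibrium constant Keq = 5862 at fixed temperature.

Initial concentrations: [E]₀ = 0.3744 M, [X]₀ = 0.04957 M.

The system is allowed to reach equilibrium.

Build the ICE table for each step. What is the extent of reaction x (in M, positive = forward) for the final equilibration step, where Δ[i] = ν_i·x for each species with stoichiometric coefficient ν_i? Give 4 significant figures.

Q₀ = 8.6893e-04 vs Keq = 5862 ⇒ Q<K, forward
Step 1:
                  E         X
  Initial    0.3744   0.04957
  Change    -0.3683    0.5524
  Equil    0.006101     0.602
  solve Keq expr → x = 0.1841; check Q = 5862

x = 0.1841 M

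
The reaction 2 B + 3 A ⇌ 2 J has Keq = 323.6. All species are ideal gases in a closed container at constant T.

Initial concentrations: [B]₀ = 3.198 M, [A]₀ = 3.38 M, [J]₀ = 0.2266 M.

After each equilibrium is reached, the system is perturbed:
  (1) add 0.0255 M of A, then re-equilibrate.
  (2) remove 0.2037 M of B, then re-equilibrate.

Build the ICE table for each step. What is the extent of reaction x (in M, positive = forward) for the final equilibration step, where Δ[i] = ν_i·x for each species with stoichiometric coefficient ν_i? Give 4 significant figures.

x = -0.01005 M

Q₀ = 1.3002e-04 vs Keq = 323.6 ⇒ Q<K, forward
Step 1:
                   B          A          J
  Initial      3.198       3.38     0.2266
  Change      -2.094     -3.141      2.094
  Equil        1.104      0.239      2.321
  solve Keq expr → x = 1.047; check Q = 323.6
Then add 0.0255 M of A.
Step 2:
                   B          A          J
  Initial      1.104     0.2645      2.321
  Change    -0.01487    -0.0223    0.01487
  Equil        1.089     0.2422      2.335
  solve Keq expr → x = 0.007434; check Q = 323.6
Then remove 0.2037 M of B.
Step 3:
                   B          A          J
  Initial     0.8854     0.2422      2.335
  Change      0.0201    0.03015    -0.0201
  Equil       0.9055     0.2724      2.315
  solve Keq expr → x = -0.01005; check Q = 323.6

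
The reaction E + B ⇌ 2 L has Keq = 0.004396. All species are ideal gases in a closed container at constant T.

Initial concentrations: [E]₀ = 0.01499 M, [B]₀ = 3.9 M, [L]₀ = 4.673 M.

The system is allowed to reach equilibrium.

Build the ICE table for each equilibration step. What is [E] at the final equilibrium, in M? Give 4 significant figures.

[E]_eq = 2.229 M

Q₀ = 373.5 vs Keq = 0.004396 ⇒ Q>K, reverse
Step 1:
                  E         B         L
  init      0.01499       3.9     4.673
  Δ           2.214     2.214    -4.428
  eq          2.229     6.114    0.2448
  solve Keq expr → x = -2.214; check Q = 0.004396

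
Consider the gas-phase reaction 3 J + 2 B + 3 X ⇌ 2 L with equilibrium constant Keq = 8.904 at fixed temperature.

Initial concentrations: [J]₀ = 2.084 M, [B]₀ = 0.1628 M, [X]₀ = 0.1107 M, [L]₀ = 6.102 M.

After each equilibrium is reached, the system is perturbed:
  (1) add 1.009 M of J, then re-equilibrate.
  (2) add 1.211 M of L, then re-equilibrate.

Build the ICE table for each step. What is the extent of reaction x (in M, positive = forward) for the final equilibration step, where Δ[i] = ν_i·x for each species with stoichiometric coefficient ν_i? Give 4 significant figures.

Q₀ = 1.1442e+05 vs Keq = 8.904 ⇒ Q>K, reverse
Step 1:
                    J           B           X           L
  I             2.084      0.1628      0.1107       6.102
  C            0.6663      0.4442      0.6663     -0.4442
  E              2.75       0.607       0.777       5.658
  solve Keq expr → x = -0.2221; check Q = 8.904
Then add 1.009 M of J.
Step 2:
                    J           B           X           L
  I             3.759       0.607       0.777       5.658
  C           -0.1232    -0.08214     -0.1232     0.08214
  E             3.636      0.5248      0.6538        5.74
  solve Keq expr → x = 0.04107; check Q = 8.904
Then add 1.211 M of L.
Step 3:
                    J           B           X           L
  I             3.636      0.5248      0.6538       6.951
  C           0.04844     0.03229     0.04844    -0.03229
  E             3.685      0.5571      0.7022       6.919
  solve Keq expr → x = -0.01615; check Q = 8.904

x = -0.01615 M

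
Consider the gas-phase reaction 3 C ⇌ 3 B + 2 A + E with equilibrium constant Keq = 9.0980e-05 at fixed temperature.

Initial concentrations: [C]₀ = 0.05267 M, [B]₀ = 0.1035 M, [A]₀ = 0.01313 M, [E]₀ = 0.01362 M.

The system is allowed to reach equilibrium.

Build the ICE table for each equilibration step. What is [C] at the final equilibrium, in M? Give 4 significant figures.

Q₀ = 1.7817e-05 vs Keq = 9.0980e-05 ⇒ Q<K, forward
Step 1:
                  C         B         A         E
  Initial   0.05267    0.1035   0.01313   0.01362
  Change   -0.00828   0.00828   0.00552   0.00276
  Equil     0.04439    0.1118   0.01865   0.01638
  solve Keq expr → x = 0.00276; check Q = 9.0980e-05

[C]_eq = 0.04439 M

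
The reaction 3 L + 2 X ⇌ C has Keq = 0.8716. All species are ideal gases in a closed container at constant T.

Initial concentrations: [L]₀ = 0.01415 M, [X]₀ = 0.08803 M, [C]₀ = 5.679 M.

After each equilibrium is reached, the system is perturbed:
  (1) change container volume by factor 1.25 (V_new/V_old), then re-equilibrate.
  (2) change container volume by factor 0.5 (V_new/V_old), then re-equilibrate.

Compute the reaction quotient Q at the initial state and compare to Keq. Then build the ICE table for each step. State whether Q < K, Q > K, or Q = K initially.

Q₀ = 2.5867e+08 vs Keq = 0.8716 ⇒ Q>K, reverse
Step 1:
                    L           X           C
  I           0.01415     0.08803       5.679
  C             1.617       1.078     -0.5389
  E             1.631       1.166        5.14
  solve Keq expr → x = -0.5389; check Q = 0.8716
Then change container volume by factor 1.25 (V_new/V_old).
Step 2:
                    L           X           C
  I             1.305      0.9327       4.112
  C            0.2554      0.1703    -0.08513
  E              1.56       1.103       4.027
  solve Keq expr → x = -0.08513; check Q = 0.8716
Then change container volume by factor 0.5 (V_new/V_old).
Step 3:
                    L           X           C
  I              3.12       2.206       8.054
  C            -1.339     -0.8926      0.4463
  E             1.781       1.313         8.5
  solve Keq expr → x = 0.4463; check Q = 0.8716

Q₀ = 2.5867e+08; Q > K (proceeds reverse)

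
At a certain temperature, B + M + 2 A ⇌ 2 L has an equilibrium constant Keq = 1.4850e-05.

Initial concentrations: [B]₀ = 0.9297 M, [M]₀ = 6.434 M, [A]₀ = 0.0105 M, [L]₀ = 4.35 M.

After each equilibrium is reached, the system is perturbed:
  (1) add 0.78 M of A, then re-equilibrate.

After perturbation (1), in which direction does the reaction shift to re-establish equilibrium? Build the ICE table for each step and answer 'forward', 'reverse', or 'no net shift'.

Direction: forward

Q₀ = 2.8693e+04 vs Keq = 1.4850e-05 ⇒ Q>K, reverse
Step 1:
                   B          M          A          L
  I           0.9297      6.434     0.0105       4.35
  C            2.133      2.133      4.266     -4.266
  E            3.062      8.567      4.276     0.0844
  solve Keq expr → x = -2.133; check Q = 1.4850e-05
Then add 0.78 M of A.
Step 2:
                   B          M          A          L
  I            3.062      8.567      5.056     0.0844
  C        -0.007468  -0.007468   -0.01494    0.01494
  E            3.055      8.559      5.041    0.09934
  solve Keq expr → x = 0.007468; check Q = 1.4850e-05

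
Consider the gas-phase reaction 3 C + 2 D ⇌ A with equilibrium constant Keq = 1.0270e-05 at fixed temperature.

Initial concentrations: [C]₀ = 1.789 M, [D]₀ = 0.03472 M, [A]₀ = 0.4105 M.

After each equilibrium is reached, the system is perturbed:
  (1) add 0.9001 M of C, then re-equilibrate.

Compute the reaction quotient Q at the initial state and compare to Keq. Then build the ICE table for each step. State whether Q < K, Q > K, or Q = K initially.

Q₀ = 59.47; Q > K (proceeds reverse)

Q₀ = 59.47 vs Keq = 1.0270e-05 ⇒ Q>K, reverse
Step 1:
                    C           D           A
  Initial       1.789     0.03472      0.4105
  Change        1.231      0.8206     -0.4103
  Equil          3.02      0.8553  2.0691e-04
  solve Keq expr → x = -0.4103; check Q = 1.0270e-05
Then add 0.9001 M of C.
Step 2:
                    C           D           A
  Initial        3.92      0.8553  2.0691e-04
  Change  -7.3460e-04 -4.8973e-04  2.4487e-04
  Equil         3.919      0.8548  4.5178e-04
  solve Keq expr → x = 2.4487e-04; check Q = 1.0270e-05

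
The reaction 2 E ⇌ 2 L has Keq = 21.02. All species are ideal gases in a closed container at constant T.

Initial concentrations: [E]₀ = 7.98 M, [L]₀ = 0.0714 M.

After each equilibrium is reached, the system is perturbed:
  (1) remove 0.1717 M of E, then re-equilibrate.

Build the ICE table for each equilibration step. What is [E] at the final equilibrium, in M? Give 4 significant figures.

Q₀ = 8.0055e-05 vs Keq = 21.02 ⇒ Q<K, forward
Step 1:
                    E           L
  Initial        7.98      0.0714
  Change       -6.538       6.538
  Equil         1.442        6.61
  solve Keq expr → x = 3.269; check Q = 21.02
Then remove 0.1717 M of E.
Step 2:
                    E           L
  Initial        1.27        6.61
  Change        0.141      -0.141
  Equil         1.411       6.469
  solve Keq expr → x = -0.07048; check Q = 21.02

[E]_eq = 1.411 M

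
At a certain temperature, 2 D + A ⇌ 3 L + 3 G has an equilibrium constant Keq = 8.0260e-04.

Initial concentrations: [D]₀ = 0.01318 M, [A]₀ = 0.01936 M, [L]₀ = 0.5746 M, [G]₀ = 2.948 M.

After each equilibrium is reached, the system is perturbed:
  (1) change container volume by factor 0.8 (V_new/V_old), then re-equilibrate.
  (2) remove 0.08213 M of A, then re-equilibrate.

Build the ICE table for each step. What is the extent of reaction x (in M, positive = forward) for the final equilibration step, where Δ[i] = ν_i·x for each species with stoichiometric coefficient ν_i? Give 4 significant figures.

Q₀ = 1.4453e+06 vs Keq = 8.0260e-04 ⇒ Q>K, reverse
Step 1:
                  D         A         L         G
  init      0.01318   0.01936    0.5746     2.948
  Δ          0.3749    0.1874   -0.5623   -0.5623
  eq         0.3881    0.2068   0.01226     2.386
  solve Keq expr → x = -0.1874; check Q = 8.0260e-04
Then change container volume by factor 0.8 (V_new/V_old).
Step 2:
                  D         A         L         G
  init       0.4851    0.2585   0.01532     2.982
  Δ        0.002001  0.001001 -0.003002 -0.003002
  eq         0.4871    0.2595   0.01232     2.979
  solve Keq expr → x = -0.001001; check Q = 8.0260e-04
Then remove 0.08213 M of A.
Step 3:
                  D         A         L         G
  init       0.4871    0.1774   0.01232     2.979
  Δ       9.5872e-04 4.7936e-04 -0.001438 -0.001438
  eq         0.4881    0.1779   0.01088     2.978
  solve Keq expr → x = -4.7936e-04; check Q = 8.0260e-04

x = -4.7936e-04 M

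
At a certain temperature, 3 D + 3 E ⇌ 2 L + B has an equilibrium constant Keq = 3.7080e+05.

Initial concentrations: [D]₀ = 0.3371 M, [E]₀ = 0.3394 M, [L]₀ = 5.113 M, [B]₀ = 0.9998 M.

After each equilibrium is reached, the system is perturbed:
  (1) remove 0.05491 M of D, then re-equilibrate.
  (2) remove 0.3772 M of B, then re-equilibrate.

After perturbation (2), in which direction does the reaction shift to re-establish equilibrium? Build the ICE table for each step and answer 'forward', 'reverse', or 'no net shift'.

Q₀ = 1.7452e+04 vs Keq = 3.7080e+05 ⇒ Q<K, forward
Step 1:
                    D           E           L           B
  I            0.3371      0.3394       5.113      0.9998
  C           -0.1324     -0.1324     0.08824     0.04412
  E            0.2047       0.207       5.201       1.044
  solve Keq expr → x = 0.04412; check Q = 3.7080e+05
Then remove 0.05491 M of D.
Step 2:
                    D           E           L           B
  I            0.1498       0.207       5.201       1.044
  C           0.02886     0.02886    -0.01924   -0.009621
  E            0.1787      0.2359       5.182       1.034
  solve Keq expr → x = -0.009621; check Q = 3.7080e+05
Then remove 0.3772 M of B.
Step 3:
                    D           E           L           B
  I            0.1787      0.2359       5.182      0.6571
  C          -0.01445    -0.01445    0.009634    0.004817
  E            0.1642      0.2215       5.192      0.6619
  solve Keq expr → x = 0.004817; check Q = 3.7080e+05

Direction: forward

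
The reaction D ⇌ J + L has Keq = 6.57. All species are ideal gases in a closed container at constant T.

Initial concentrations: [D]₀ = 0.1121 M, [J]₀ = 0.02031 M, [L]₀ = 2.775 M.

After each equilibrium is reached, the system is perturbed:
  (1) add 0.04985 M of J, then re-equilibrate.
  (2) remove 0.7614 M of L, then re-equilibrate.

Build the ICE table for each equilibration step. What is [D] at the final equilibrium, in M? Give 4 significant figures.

Q₀ = 0.5028 vs Keq = 6.57 ⇒ Q<K, forward
Step 1:
                   D          J          L
  I           0.1121    0.02031      2.775
  C         -0.07207    0.07207    0.07207
  E          0.04003    0.09238      2.847
  solve Keq expr → x = 0.07207; check Q = 6.57
Then add 0.04985 M of J.
Step 2:
                   D          J          L
  I          0.04003     0.1422      2.847
  C          0.01487   -0.01487   -0.01487
  E           0.0549     0.1274      2.832
  solve Keq expr → x = -0.01487; check Q = 6.57
Then remove 0.7614 M of L.
Step 3:
                   D          J          L
  I           0.0549     0.1274      2.071
  C         -0.01105    0.01105    0.01105
  E          0.04386     0.1384      2.082
  solve Keq expr → x = 0.01105; check Q = 6.57

[D]_eq = 0.04386 M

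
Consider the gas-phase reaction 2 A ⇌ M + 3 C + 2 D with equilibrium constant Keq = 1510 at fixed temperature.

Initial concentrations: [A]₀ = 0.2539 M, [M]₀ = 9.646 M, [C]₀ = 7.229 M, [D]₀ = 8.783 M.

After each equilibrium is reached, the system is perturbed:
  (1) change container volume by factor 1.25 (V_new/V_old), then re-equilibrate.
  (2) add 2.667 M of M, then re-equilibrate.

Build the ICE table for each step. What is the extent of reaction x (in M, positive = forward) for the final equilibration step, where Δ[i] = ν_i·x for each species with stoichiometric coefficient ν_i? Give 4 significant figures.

x = -0.0568 M

Q₀ = 4.3606e+06 vs Keq = 1510 ⇒ Q>K, reverse
Step 1:
                    A           M           C           D
  Initial      0.2539       9.646       7.229       8.783
  Change        2.582      -1.291      -3.873      -2.582
  Equil         2.836       8.355       3.356       6.201
  solve Keq expr → x = -1.291; check Q = 1510
Then change container volume by factor 1.25 (V_new/V_old).
Step 2:
                    A           M           C           D
  Initial       2.269       6.684       2.685       4.961
  Change      -0.3015      0.1508      0.4523      0.3015
  Equil         1.967       6.835       3.137       5.262
  solve Keq expr → x = 0.1508; check Q = 1510
Then add 2.667 M of M.
Step 3:
                    A           M           C           D
  Initial       1.967       9.502       3.137       5.262
  Change       0.1136     -0.0568     -0.1704     -0.1136
  Equil         2.081       9.445       2.967       5.149
  solve Keq expr → x = -0.0568; check Q = 1510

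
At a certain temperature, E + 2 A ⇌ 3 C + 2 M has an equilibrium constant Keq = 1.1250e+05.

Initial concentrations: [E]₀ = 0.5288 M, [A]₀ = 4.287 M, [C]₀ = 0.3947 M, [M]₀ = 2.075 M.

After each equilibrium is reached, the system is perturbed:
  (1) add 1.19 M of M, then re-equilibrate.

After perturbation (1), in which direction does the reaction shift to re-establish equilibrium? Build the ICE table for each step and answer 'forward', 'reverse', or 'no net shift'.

Q₀ = 0.02724 vs Keq = 1.1250e+05 ⇒ Q<K, forward
Step 1:
                  E         A         C         M
  I          0.5288     4.287    0.3947     2.075
  C         -0.5287    -1.057     1.586     1.057
  E       6.5003e-05      3.23     1.981     3.132
  solve Keq expr → x = 0.5287; check Q = 1.1250e+05
Then add 1.19 M of M.
Step 2:
                  E         A         C         M
  I       6.5003e-05      3.23     1.981     4.322
  C       5.8721e-05 1.1744e-04 -1.7616e-04 -1.1744e-04
  E       1.2372e-04      3.23     1.981     4.322
  solve Keq expr → x = -5.8721e-05; check Q = 1.1250e+05

Direction: reverse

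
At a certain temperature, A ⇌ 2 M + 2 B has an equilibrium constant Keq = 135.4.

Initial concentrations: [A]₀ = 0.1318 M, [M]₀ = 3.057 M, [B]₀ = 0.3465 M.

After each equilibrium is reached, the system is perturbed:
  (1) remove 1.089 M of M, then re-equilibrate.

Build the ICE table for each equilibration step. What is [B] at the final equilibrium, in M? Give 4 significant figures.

[B]_eq = 0.5854 M

Q₀ = 8.513 vs Keq = 135.4 ⇒ Q<K, forward
Step 1:
                    A           M           B
  I            0.1318       3.057      0.3465
  C            -0.107       0.214       0.214
  E           0.02482       3.271      0.5605
  solve Keq expr → x = 0.107; check Q = 135.4
Then remove 1.089 M of M.
Step 2:
                    A           M           B
  I           0.02482       2.182      0.5605
  C          -0.01249     0.02498     0.02498
  E           0.01233       2.207      0.5854
  solve Keq expr → x = 0.01249; check Q = 135.4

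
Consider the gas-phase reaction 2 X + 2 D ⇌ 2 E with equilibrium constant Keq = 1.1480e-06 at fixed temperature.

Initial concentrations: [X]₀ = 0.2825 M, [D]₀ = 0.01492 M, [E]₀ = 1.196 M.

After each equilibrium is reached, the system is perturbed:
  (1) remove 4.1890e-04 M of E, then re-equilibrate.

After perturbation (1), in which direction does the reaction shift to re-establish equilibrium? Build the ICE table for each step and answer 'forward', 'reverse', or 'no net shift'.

Direction: forward

Q₀ = 8.0517e+04 vs Keq = 1.1480e-06 ⇒ Q>K, reverse
Step 1:
                    X           D           E
  Initial      0.2825     0.01492       1.196
  Change        1.194       1.194      -1.194
  Equil         1.477       1.209    0.001913
  solve Keq expr → x = -0.597; check Q = 1.1480e-06
Then remove 4.1890e-04 M of E.
Step 2:
                    X           D           E
  Initial       1.477       1.209    0.001494
  Change  -4.1770e-04 -4.1770e-04  4.1770e-04
  Equil         1.476       1.209    0.001912
  solve Keq expr → x = 2.0885e-04; check Q = 1.1480e-06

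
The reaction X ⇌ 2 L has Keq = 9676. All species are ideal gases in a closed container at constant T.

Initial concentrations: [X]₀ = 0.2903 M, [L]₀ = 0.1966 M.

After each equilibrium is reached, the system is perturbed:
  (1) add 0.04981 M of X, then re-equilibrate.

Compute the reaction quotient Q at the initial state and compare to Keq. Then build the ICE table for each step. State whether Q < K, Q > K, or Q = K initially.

Q₀ = 0.1331; Q < K (proceeds forward)

Q₀ = 0.1331 vs Keq = 9676 ⇒ Q<K, forward
Step 1:
                  X         L
  init       0.2903    0.1966
  Δ         -0.2902    0.5805
  eq      6.2407e-05    0.7771
  solve Keq expr → x = 0.2902; check Q = 9676
Then add 0.04981 M of X.
Step 2:
                  X         L
  init      0.04987    0.7771
  Δ        -0.04979   0.09959
  eq      7.9427e-05    0.8767
  solve Keq expr → x = 0.04979; check Q = 9676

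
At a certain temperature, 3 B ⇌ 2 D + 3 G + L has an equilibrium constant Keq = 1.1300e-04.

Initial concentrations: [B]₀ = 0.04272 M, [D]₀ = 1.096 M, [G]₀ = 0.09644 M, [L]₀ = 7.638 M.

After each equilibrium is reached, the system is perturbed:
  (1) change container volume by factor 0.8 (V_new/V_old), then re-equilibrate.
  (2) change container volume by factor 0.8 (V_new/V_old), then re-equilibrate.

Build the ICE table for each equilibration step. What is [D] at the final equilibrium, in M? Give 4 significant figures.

Q₀ = 105.6 vs Keq = 1.1300e-04 ⇒ Q>K, reverse
Step 1:
                   B          D          G          L
  Initial    0.04272      1.096    0.09644      7.638
  Change     0.09317   -0.06212   -0.09317   -0.03106
  Equil       0.1359      1.034   0.003267      7.607
  solve Keq expr → x = -0.03106; check Q = 1.1300e-04
Then change container volume by factor 0.8 (V_new/V_old).
Step 2:
                   B          D          G          L
  Initial     0.1699      1.292   0.004084      9.509
  Change  8.0046e-04 -5.3364e-04 -8.0046e-04 -2.6682e-04
  Equil       0.1707      1.292   0.003283      9.508
  solve Keq expr → x = -2.6682e-04; check Q = 1.1300e-04
Then change container volume by factor 0.8 (V_new/V_old).
Step 3:
                   B          D          G          L
  Initial     0.2133      1.615   0.004104      11.89
  Change  8.0768e-04 -5.3846e-04 -8.0768e-04 -2.6923e-04
  Equil       0.2141      1.614   0.003297      11.89
  solve Keq expr → x = -2.6923e-04; check Q = 1.1300e-04

[D]_eq = 1.614 M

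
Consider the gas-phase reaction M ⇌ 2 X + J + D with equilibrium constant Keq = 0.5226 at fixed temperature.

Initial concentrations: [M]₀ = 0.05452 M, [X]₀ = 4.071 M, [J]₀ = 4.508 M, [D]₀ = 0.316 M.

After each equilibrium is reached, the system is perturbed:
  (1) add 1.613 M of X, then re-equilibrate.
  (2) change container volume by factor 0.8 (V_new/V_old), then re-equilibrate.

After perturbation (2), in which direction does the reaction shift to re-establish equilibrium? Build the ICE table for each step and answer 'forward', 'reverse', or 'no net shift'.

Q₀ = 433 vs Keq = 0.5226 ⇒ Q>K, reverse
Step 1:
                    M           X           J           D
  Initial     0.05452       4.071       4.508       0.316
  Change       0.3122     -0.6243     -0.3122     -0.3122
  Equil        0.3667       3.447       4.196    0.003844
  solve Keq expr → x = -0.3122; check Q = 0.5226
Then add 1.613 M of X.
Step 2:
                    M           X           J           D
  Initial      0.3667        5.06       4.196    0.003844
  Change     0.002047   -0.004093   -0.002047   -0.002047
  Equil        0.3687       5.056       4.194    0.001798
  solve Keq expr → x = -0.002047; check Q = 0.5226
Then change container volume by factor 0.8 (V_new/V_old).
Step 3:
                    M           X           J           D
  Initial      0.4609       6.319       5.242    0.002247
  Change     0.001093   -0.002186   -0.001093   -0.001093
  Equil         0.462       6.317       5.241    0.001154
  solve Keq expr → x = -0.001093; check Q = 0.5226

Direction: reverse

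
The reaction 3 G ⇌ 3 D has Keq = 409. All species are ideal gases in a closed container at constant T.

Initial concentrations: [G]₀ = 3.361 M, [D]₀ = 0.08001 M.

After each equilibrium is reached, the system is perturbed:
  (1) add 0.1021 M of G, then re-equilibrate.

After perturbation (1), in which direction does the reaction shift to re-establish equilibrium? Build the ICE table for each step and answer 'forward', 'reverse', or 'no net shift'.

Direction: forward

Q₀ = 1.3490e-05 vs Keq = 409 ⇒ Q<K, forward
Step 1:
                    G           D
  I             3.361     0.08001
  C            -2.952       2.952
  E            0.4085       3.032
  solve Keq expr → x = 0.9842; check Q = 409
Then add 0.1021 M of G.
Step 2:
                    G           D
  I            0.5106       3.032
  C          -0.08998     0.08998
  E            0.4207       3.122
  solve Keq expr → x = 0.02999; check Q = 409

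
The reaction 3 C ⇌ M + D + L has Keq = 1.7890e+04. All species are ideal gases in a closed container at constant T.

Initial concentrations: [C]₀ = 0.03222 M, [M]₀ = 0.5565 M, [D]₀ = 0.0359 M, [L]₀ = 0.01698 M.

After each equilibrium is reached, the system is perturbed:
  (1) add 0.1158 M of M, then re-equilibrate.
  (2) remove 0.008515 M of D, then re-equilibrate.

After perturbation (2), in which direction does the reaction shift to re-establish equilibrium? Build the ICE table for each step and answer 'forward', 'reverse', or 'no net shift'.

Q₀ = 10.14 vs Keq = 1.7890e+04 ⇒ Q<K, forward
Step 1:
                   C          M          D          L
  Initial    0.03222     0.5565     0.0359    0.01698
  Change    -0.02885   0.009616   0.009616   0.009616
  Equil     0.003371     0.5661    0.04552     0.0266
  solve Keq expr → x = 0.009616; check Q = 1.7890e+04
Then add 0.1158 M of M.
Step 2:
                   C          M          D          L
  Initial   0.003371     0.6819    0.04552     0.0266
  Change  2.1062e-04 -7.0207e-05 -7.0207e-05 -7.0207e-05
  Equil     0.003582     0.6818    0.04545    0.02653
  solve Keq expr → x = -7.0207e-05; check Q = 1.7890e+04
Then remove 0.008515 M of D.
Step 3:
                   C          M          D          L
  Initial   0.003582     0.6818    0.03693    0.02653
  Change  -2.3358e-04 7.7861e-05 7.7861e-05 7.7861e-05
  Equil     0.003348     0.6819    0.03701     0.0266
  solve Keq expr → x = 7.7861e-05; check Q = 1.7890e+04

Direction: forward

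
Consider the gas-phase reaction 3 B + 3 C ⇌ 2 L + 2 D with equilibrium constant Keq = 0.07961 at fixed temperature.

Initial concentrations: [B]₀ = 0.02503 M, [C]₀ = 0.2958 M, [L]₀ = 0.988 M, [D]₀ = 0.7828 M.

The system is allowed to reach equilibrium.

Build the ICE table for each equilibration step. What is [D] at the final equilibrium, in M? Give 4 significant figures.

Q₀ = 1.4738e+06 vs Keq = 0.07961 ⇒ Q>K, reverse
Step 1:
                  B         C         L         D
  init      0.02503    0.2958     0.988    0.7828
  Δ           0.693     0.693    -0.462    -0.462
  eq          0.718    0.9888     0.526    0.3208
  solve Keq expr → x = -0.231; check Q = 0.07961

[D]_eq = 0.3208 M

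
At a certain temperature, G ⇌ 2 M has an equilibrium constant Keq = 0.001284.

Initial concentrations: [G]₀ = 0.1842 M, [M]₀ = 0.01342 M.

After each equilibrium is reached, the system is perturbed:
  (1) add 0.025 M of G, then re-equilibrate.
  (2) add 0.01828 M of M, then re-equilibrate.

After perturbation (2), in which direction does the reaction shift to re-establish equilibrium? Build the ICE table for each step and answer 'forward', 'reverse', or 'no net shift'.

Q₀ = 9.7772e-04 vs Keq = 0.001284 ⇒ Q<K, forward
Step 1:
                  G         M
  Initial    0.1842   0.01342
  Change  -9.5943e-04  0.001919
  Equil      0.1832   0.01534
  solve Keq expr → x = 9.5943e-04; check Q = 0.001284
Then add 0.025 M of G.
Step 2:
                  G         M
  Initial    0.2082   0.01534
  Change  -4.9670e-04 9.9340e-04
  Equil      0.2077   0.01633
  solve Keq expr → x = 4.9670e-04; check Q = 0.001284
Then add 0.01828 M of M.
Step 3:
                  G         M
  Initial    0.2077   0.03461
  Change   0.008966  -0.01793
  Equil      0.2167   0.01668
  solve Keq expr → x = -0.008966; check Q = 0.001284

Direction: reverse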